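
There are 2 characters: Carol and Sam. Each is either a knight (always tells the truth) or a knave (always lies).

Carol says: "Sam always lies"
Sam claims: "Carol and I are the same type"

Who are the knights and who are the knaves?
Carol is a knight.
Sam is a knave.

Verification:
- Carol (knight) says "Sam always lies" - this is TRUE because Sam is a knave.
- Sam (knave) says "Carol and I are the same type" - this is FALSE (a lie) because Sam is a knave and Carol is a knight.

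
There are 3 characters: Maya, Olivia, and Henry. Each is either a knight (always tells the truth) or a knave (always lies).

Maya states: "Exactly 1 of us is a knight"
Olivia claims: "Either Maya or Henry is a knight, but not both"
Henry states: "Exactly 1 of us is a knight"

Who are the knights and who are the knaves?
Maya is a knave.
Olivia is a knave.
Henry is a knave.

Verification:
- Maya (knave) says "Exactly 1 of us is a knight" - this is FALSE (a lie) because there are 0 knights.
- Olivia (knave) says "Either Maya or Henry is a knight, but not both" - this is FALSE (a lie) because Maya is a knave and Henry is a knave.
- Henry (knave) says "Exactly 1 of us is a knight" - this is FALSE (a lie) because there are 0 knights.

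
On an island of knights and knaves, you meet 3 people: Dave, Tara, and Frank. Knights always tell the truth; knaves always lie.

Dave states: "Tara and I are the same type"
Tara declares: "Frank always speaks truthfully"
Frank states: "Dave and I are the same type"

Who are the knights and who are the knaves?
Dave is a knight.
Tara is a knight.
Frank is a knight.

Verification:
- Dave (knight) says "Tara and I are the same type" - this is TRUE because Dave is a knight and Tara is a knight.
- Tara (knight) says "Frank always speaks truthfully" - this is TRUE because Frank is a knight.
- Frank (knight) says "Dave and I are the same type" - this is TRUE because Frank is a knight and Dave is a knight.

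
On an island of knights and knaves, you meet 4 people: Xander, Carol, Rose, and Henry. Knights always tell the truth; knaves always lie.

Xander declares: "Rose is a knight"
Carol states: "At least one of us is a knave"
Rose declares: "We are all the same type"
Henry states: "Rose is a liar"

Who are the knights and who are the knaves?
Xander is a knave.
Carol is a knight.
Rose is a knave.
Henry is a knight.

Verification:
- Xander (knave) says "Rose is a knight" - this is FALSE (a lie) because Rose is a knave.
- Carol (knight) says "At least one of us is a knave" - this is TRUE because Xander and Rose are knaves.
- Rose (knave) says "We are all the same type" - this is FALSE (a lie) because Carol and Henry are knights and Xander and Rose are knaves.
- Henry (knight) says "Rose is a liar" - this is TRUE because Rose is a knave.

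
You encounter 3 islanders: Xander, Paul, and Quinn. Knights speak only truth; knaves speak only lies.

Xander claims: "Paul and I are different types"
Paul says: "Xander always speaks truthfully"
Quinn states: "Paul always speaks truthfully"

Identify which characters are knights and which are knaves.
Xander is a knave.
Paul is a knave.
Quinn is a knave.

Verification:
- Xander (knave) says "Paul and I are different types" - this is FALSE (a lie) because Xander is a knave and Paul is a knave.
- Paul (knave) says "Xander always speaks truthfully" - this is FALSE (a lie) because Xander is a knave.
- Quinn (knave) says "Paul always speaks truthfully" - this is FALSE (a lie) because Paul is a knave.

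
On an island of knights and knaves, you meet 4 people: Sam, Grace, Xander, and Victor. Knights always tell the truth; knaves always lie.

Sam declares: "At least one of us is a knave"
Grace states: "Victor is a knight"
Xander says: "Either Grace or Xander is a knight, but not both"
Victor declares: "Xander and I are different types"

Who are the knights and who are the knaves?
Sam is a knight.
Grace is a knave.
Xander is a knave.
Victor is a knave.

Verification:
- Sam (knight) says "At least one of us is a knave" - this is TRUE because Grace, Xander, and Victor are knaves.
- Grace (knave) says "Victor is a knight" - this is FALSE (a lie) because Victor is a knave.
- Xander (knave) says "Either Grace or Xander is a knight, but not both" - this is FALSE (a lie) because Grace is a knave and Xander is a knave.
- Victor (knave) says "Xander and I are different types" - this is FALSE (a lie) because Victor is a knave and Xander is a knave.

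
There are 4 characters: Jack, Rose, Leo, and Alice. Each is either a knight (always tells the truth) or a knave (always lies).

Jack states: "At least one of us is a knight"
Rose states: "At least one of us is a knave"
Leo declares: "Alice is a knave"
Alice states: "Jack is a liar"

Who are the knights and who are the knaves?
Jack is a knight.
Rose is a knight.
Leo is a knight.
Alice is a knave.

Verification:
- Jack (knight) says "At least one of us is a knight" - this is TRUE because Jack, Rose, and Leo are knights.
- Rose (knight) says "At least one of us is a knave" - this is TRUE because Alice is a knave.
- Leo (knight) says "Alice is a knave" - this is TRUE because Alice is a knave.
- Alice (knave) says "Jack is a liar" - this is FALSE (a lie) because Jack is a knight.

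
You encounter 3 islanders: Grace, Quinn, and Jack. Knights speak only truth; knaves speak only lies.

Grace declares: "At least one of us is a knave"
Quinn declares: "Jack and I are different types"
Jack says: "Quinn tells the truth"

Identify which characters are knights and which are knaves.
Grace is a knight.
Quinn is a knave.
Jack is a knave.

Verification:
- Grace (knight) says "At least one of us is a knave" - this is TRUE because Quinn and Jack are knaves.
- Quinn (knave) says "Jack and I are different types" - this is FALSE (a lie) because Quinn is a knave and Jack is a knave.
- Jack (knave) says "Quinn tells the truth" - this is FALSE (a lie) because Quinn is a knave.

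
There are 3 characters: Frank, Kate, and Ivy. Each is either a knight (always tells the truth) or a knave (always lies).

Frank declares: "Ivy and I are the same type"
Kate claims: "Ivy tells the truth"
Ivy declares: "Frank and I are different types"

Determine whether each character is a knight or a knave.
Frank is a knave.
Kate is a knight.
Ivy is a knight.

Verification:
- Frank (knave) says "Ivy and I are the same type" - this is FALSE (a lie) because Frank is a knave and Ivy is a knight.
- Kate (knight) says "Ivy tells the truth" - this is TRUE because Ivy is a knight.
- Ivy (knight) says "Frank and I are different types" - this is TRUE because Ivy is a knight and Frank is a knave.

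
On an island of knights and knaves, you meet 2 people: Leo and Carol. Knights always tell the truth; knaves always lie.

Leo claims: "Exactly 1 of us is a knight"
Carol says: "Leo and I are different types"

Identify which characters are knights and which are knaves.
Leo is a knave.
Carol is a knave.

Verification:
- Leo (knave) says "Exactly 1 of us is a knight" - this is FALSE (a lie) because there are 0 knights.
- Carol (knave) says "Leo and I are different types" - this is FALSE (a lie) because Carol is a knave and Leo is a knave.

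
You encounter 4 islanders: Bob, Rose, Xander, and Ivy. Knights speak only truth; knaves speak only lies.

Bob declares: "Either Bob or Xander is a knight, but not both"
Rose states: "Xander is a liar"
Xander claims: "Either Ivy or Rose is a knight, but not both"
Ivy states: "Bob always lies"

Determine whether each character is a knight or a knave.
Bob is a knave.
Rose is a knight.
Xander is a knave.
Ivy is a knight.

Verification:
- Bob (knave) says "Either Bob or Xander is a knight, but not both" - this is FALSE (a lie) because Bob is a knave and Xander is a knave.
- Rose (knight) says "Xander is a liar" - this is TRUE because Xander is a knave.
- Xander (knave) says "Either Ivy or Rose is a knight, but not both" - this is FALSE (a lie) because Ivy is a knight and Rose is a knight.
- Ivy (knight) says "Bob always lies" - this is TRUE because Bob is a knave.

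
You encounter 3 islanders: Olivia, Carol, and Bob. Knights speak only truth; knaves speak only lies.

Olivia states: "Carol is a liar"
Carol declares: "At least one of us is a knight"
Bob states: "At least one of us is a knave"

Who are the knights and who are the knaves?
Olivia is a knave.
Carol is a knight.
Bob is a knight.

Verification:
- Olivia (knave) says "Carol is a liar" - this is FALSE (a lie) because Carol is a knight.
- Carol (knight) says "At least one of us is a knight" - this is TRUE because Carol and Bob are knights.
- Bob (knight) says "At least one of us is a knave" - this is TRUE because Olivia is a knave.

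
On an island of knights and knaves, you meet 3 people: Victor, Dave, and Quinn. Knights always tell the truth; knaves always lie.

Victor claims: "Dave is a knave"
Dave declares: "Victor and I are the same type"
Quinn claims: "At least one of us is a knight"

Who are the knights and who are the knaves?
Victor is a knight.
Dave is a knave.
Quinn is a knight.

Verification:
- Victor (knight) says "Dave is a knave" - this is TRUE because Dave is a knave.
- Dave (knave) says "Victor and I are the same type" - this is FALSE (a lie) because Dave is a knave and Victor is a knight.
- Quinn (knight) says "At least one of us is a knight" - this is TRUE because Victor and Quinn are knights.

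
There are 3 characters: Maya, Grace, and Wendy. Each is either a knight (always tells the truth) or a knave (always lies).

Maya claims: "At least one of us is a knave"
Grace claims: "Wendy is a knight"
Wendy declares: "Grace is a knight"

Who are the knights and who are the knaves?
Maya is a knight.
Grace is a knave.
Wendy is a knave.

Verification:
- Maya (knight) says "At least one of us is a knave" - this is TRUE because Grace and Wendy are knaves.
- Grace (knave) says "Wendy is a knight" - this is FALSE (a lie) because Wendy is a knave.
- Wendy (knave) says "Grace is a knight" - this is FALSE (a lie) because Grace is a knave.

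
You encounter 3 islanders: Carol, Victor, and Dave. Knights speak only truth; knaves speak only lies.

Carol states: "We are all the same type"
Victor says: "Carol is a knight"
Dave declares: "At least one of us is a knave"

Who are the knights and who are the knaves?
Carol is a knave.
Victor is a knave.
Dave is a knight.

Verification:
- Carol (knave) says "We are all the same type" - this is FALSE (a lie) because Dave is a knight and Carol and Victor are knaves.
- Victor (knave) says "Carol is a knight" - this is FALSE (a lie) because Carol is a knave.
- Dave (knight) says "At least one of us is a knave" - this is TRUE because Carol and Victor are knaves.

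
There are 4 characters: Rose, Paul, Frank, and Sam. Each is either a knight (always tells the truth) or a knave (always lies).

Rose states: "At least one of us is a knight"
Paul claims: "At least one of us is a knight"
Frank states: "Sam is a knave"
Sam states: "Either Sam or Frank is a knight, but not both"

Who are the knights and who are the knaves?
Rose is a knight.
Paul is a knight.
Frank is a knave.
Sam is a knight.

Verification:
- Rose (knight) says "At least one of us is a knight" - this is TRUE because Rose, Paul, and Sam are knights.
- Paul (knight) says "At least one of us is a knight" - this is TRUE because Rose, Paul, and Sam are knights.
- Frank (knave) says "Sam is a knave" - this is FALSE (a lie) because Sam is a knight.
- Sam (knight) says "Either Sam or Frank is a knight, but not both" - this is TRUE because Sam is a knight and Frank is a knave.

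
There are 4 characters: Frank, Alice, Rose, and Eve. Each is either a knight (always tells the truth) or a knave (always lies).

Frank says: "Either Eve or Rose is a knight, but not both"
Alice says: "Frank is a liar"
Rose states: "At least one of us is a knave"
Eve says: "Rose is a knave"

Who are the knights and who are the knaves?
Frank is a knight.
Alice is a knave.
Rose is a knight.
Eve is a knave.

Verification:
- Frank (knight) says "Either Eve or Rose is a knight, but not both" - this is TRUE because Eve is a knave and Rose is a knight.
- Alice (knave) says "Frank is a liar" - this is FALSE (a lie) because Frank is a knight.
- Rose (knight) says "At least one of us is a knave" - this is TRUE because Alice and Eve are knaves.
- Eve (knave) says "Rose is a knave" - this is FALSE (a lie) because Rose is a knight.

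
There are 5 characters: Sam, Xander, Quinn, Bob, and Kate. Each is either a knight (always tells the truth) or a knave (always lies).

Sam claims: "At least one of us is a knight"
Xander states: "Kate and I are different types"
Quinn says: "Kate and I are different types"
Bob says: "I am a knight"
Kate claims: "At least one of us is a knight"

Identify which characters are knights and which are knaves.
Sam is a knave.
Xander is a knave.
Quinn is a knave.
Bob is a knave.
Kate is a knave.

Verification:
- Sam (knave) says "At least one of us is a knight" - this is FALSE (a lie) because no one is a knight.
- Xander (knave) says "Kate and I are different types" - this is FALSE (a lie) because Xander is a knave and Kate is a knave.
- Quinn (knave) says "Kate and I are different types" - this is FALSE (a lie) because Quinn is a knave and Kate is a knave.
- Bob (knave) says "I am a knight" - this is FALSE (a lie) because Bob is a knave.
- Kate (knave) says "At least one of us is a knight" - this is FALSE (a lie) because no one is a knight.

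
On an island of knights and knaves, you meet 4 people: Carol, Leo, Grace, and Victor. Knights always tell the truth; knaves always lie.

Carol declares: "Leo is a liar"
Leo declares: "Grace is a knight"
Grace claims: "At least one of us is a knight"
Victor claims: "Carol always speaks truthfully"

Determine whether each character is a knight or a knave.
Carol is a knave.
Leo is a knight.
Grace is a knight.
Victor is a knave.

Verification:
- Carol (knave) says "Leo is a liar" - this is FALSE (a lie) because Leo is a knight.
- Leo (knight) says "Grace is a knight" - this is TRUE because Grace is a knight.
- Grace (knight) says "At least one of us is a knight" - this is TRUE because Leo and Grace are knights.
- Victor (knave) says "Carol always speaks truthfully" - this is FALSE (a lie) because Carol is a knave.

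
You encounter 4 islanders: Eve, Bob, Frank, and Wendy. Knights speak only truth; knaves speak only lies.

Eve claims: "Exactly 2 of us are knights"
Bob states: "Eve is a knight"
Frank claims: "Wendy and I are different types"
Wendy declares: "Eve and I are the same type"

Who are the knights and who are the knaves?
Eve is a knight.
Bob is a knight.
Frank is a knave.
Wendy is a knave.

Verification:
- Eve (knight) says "Exactly 2 of us are knights" - this is TRUE because there are 2 knights.
- Bob (knight) says "Eve is a knight" - this is TRUE because Eve is a knight.
- Frank (knave) says "Wendy and I are different types" - this is FALSE (a lie) because Frank is a knave and Wendy is a knave.
- Wendy (knave) says "Eve and I are the same type" - this is FALSE (a lie) because Wendy is a knave and Eve is a knight.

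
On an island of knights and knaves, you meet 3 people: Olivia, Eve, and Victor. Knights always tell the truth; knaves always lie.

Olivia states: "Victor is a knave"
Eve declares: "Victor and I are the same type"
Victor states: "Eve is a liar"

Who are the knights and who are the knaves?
Olivia is a knave.
Eve is a knave.
Victor is a knight.

Verification:
- Olivia (knave) says "Victor is a knave" - this is FALSE (a lie) because Victor is a knight.
- Eve (knave) says "Victor and I are the same type" - this is FALSE (a lie) because Eve is a knave and Victor is a knight.
- Victor (knight) says "Eve is a liar" - this is TRUE because Eve is a knave.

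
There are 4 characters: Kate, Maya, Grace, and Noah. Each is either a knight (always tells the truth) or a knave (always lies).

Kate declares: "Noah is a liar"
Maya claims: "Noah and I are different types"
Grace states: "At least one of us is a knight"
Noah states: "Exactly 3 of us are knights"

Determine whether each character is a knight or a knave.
Kate is a knight.
Maya is a knave.
Grace is a knight.
Noah is a knave.

Verification:
- Kate (knight) says "Noah is a liar" - this is TRUE because Noah is a knave.
- Maya (knave) says "Noah and I are different types" - this is FALSE (a lie) because Maya is a knave and Noah is a knave.
- Grace (knight) says "At least one of us is a knight" - this is TRUE because Kate and Grace are knights.
- Noah (knave) says "Exactly 3 of us are knights" - this is FALSE (a lie) because there are 2 knights.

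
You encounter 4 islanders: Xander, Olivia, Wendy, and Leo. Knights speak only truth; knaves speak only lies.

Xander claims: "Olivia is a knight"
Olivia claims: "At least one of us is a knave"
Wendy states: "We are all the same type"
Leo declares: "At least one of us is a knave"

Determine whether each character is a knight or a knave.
Xander is a knight.
Olivia is a knight.
Wendy is a knave.
Leo is a knight.

Verification:
- Xander (knight) says "Olivia is a knight" - this is TRUE because Olivia is a knight.
- Olivia (knight) says "At least one of us is a knave" - this is TRUE because Wendy is a knave.
- Wendy (knave) says "We are all the same type" - this is FALSE (a lie) because Xander, Olivia, and Leo are knights and Wendy is a knave.
- Leo (knight) says "At least one of us is a knave" - this is TRUE because Wendy is a knave.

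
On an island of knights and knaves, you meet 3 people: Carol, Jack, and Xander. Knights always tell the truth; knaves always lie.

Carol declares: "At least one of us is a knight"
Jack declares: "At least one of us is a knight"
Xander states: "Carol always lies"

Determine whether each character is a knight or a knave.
Carol is a knight.
Jack is a knight.
Xander is a knave.

Verification:
- Carol (knight) says "At least one of us is a knight" - this is TRUE because Carol and Jack are knights.
- Jack (knight) says "At least one of us is a knight" - this is TRUE because Carol and Jack are knights.
- Xander (knave) says "Carol always lies" - this is FALSE (a lie) because Carol is a knight.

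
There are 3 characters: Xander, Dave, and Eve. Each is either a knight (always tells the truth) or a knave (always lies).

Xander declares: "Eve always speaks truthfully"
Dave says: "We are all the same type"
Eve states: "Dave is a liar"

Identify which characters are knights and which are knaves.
Xander is a knight.
Dave is a knave.
Eve is a knight.

Verification:
- Xander (knight) says "Eve always speaks truthfully" - this is TRUE because Eve is a knight.
- Dave (knave) says "We are all the same type" - this is FALSE (a lie) because Xander and Eve are knights and Dave is a knave.
- Eve (knight) says "Dave is a liar" - this is TRUE because Dave is a knave.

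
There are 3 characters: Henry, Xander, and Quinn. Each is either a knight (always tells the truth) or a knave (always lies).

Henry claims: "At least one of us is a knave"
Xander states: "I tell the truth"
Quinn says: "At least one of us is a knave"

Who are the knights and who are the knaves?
Henry is a knight.
Xander is a knave.
Quinn is a knight.

Verification:
- Henry (knight) says "At least one of us is a knave" - this is TRUE because Xander is a knave.
- Xander (knave) says "I tell the truth" - this is FALSE (a lie) because Xander is a knave.
- Quinn (knight) says "At least one of us is a knave" - this is TRUE because Xander is a knave.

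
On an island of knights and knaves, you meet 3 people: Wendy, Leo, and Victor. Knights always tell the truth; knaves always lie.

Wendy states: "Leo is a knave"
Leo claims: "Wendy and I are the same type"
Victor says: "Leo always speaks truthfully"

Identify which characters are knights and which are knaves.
Wendy is a knight.
Leo is a knave.
Victor is a knave.

Verification:
- Wendy (knight) says "Leo is a knave" - this is TRUE because Leo is a knave.
- Leo (knave) says "Wendy and I are the same type" - this is FALSE (a lie) because Leo is a knave and Wendy is a knight.
- Victor (knave) says "Leo always speaks truthfully" - this is FALSE (a lie) because Leo is a knave.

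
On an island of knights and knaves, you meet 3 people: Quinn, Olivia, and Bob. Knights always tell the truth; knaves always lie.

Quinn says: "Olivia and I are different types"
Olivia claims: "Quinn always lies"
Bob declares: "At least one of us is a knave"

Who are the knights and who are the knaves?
Quinn is a knight.
Olivia is a knave.
Bob is a knight.

Verification:
- Quinn (knight) says "Olivia and I are different types" - this is TRUE because Quinn is a knight and Olivia is a knave.
- Olivia (knave) says "Quinn always lies" - this is FALSE (a lie) because Quinn is a knight.
- Bob (knight) says "At least one of us is a knave" - this is TRUE because Olivia is a knave.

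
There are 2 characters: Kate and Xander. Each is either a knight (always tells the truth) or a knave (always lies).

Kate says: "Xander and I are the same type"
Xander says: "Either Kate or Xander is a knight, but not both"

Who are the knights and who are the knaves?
Kate is a knave.
Xander is a knight.

Verification:
- Kate (knave) says "Xander and I are the same type" - this is FALSE (a lie) because Kate is a knave and Xander is a knight.
- Xander (knight) says "Either Kate or Xander is a knight, but not both" - this is TRUE because Kate is a knave and Xander is a knight.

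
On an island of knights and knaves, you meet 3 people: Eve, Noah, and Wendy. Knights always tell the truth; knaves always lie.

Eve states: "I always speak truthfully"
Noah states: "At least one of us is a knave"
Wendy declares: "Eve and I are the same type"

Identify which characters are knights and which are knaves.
Eve is a knight.
Noah is a knight.
Wendy is a knave.

Verification:
- Eve (knight) says "I always speak truthfully" - this is TRUE because Eve is a knight.
- Noah (knight) says "At least one of us is a knave" - this is TRUE because Wendy is a knave.
- Wendy (knave) says "Eve and I are the same type" - this is FALSE (a lie) because Wendy is a knave and Eve is a knight.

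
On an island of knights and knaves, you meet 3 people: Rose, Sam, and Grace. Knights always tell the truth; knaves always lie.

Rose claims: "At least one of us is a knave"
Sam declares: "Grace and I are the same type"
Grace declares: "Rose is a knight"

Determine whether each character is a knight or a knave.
Rose is a knight.
Sam is a knave.
Grace is a knight.

Verification:
- Rose (knight) says "At least one of us is a knave" - this is TRUE because Sam is a knave.
- Sam (knave) says "Grace and I are the same type" - this is FALSE (a lie) because Sam is a knave and Grace is a knight.
- Grace (knight) says "Rose is a knight" - this is TRUE because Rose is a knight.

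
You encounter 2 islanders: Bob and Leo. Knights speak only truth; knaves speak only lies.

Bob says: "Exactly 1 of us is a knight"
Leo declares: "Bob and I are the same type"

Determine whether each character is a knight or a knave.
Bob is a knight.
Leo is a knave.

Verification:
- Bob (knight) says "Exactly 1 of us is a knight" - this is TRUE because there are 1 knights.
- Leo (knave) says "Bob and I are the same type" - this is FALSE (a lie) because Leo is a knave and Bob is a knight.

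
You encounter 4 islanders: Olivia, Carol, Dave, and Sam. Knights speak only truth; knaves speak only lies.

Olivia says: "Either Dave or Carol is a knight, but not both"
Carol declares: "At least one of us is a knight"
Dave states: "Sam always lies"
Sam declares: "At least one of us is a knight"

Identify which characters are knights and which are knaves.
Olivia is a knight.
Carol is a knight.
Dave is a knave.
Sam is a knight.

Verification:
- Olivia (knight) says "Either Dave or Carol is a knight, but not both" - this is TRUE because Dave is a knave and Carol is a knight.
- Carol (knight) says "At least one of us is a knight" - this is TRUE because Olivia, Carol, and Sam are knights.
- Dave (knave) says "Sam always lies" - this is FALSE (a lie) because Sam is a knight.
- Sam (knight) says "At least one of us is a knight" - this is TRUE because Olivia, Carol, and Sam are knights.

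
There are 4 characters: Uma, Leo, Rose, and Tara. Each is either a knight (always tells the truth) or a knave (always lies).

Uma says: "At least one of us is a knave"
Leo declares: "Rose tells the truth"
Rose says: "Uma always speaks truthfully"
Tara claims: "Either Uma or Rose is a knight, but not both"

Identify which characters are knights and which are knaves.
Uma is a knight.
Leo is a knight.
Rose is a knight.
Tara is a knave.

Verification:
- Uma (knight) says "At least one of us is a knave" - this is TRUE because Tara is a knave.
- Leo (knight) says "Rose tells the truth" - this is TRUE because Rose is a knight.
- Rose (knight) says "Uma always speaks truthfully" - this is TRUE because Uma is a knight.
- Tara (knave) says "Either Uma or Rose is a knight, but not both" - this is FALSE (a lie) because Uma is a knight and Rose is a knight.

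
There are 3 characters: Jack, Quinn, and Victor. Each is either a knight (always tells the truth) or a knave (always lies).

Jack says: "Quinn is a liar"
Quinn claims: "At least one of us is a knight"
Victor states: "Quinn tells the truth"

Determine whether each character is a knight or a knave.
Jack is a knave.
Quinn is a knight.
Victor is a knight.

Verification:
- Jack (knave) says "Quinn is a liar" - this is FALSE (a lie) because Quinn is a knight.
- Quinn (knight) says "At least one of us is a knight" - this is TRUE because Quinn and Victor are knights.
- Victor (knight) says "Quinn tells the truth" - this is TRUE because Quinn is a knight.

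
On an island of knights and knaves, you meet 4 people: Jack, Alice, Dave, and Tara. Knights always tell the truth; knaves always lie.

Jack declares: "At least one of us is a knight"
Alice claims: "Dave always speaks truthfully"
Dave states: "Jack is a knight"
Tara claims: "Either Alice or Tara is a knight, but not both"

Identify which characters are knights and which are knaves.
Jack is a knave.
Alice is a knave.
Dave is a knave.
Tara is a knave.

Verification:
- Jack (knave) says "At least one of us is a knight" - this is FALSE (a lie) because no one is a knight.
- Alice (knave) says "Dave always speaks truthfully" - this is FALSE (a lie) because Dave is a knave.
- Dave (knave) says "Jack is a knight" - this is FALSE (a lie) because Jack is a knave.
- Tara (knave) says "Either Alice or Tara is a knight, but not both" - this is FALSE (a lie) because Alice is a knave and Tara is a knave.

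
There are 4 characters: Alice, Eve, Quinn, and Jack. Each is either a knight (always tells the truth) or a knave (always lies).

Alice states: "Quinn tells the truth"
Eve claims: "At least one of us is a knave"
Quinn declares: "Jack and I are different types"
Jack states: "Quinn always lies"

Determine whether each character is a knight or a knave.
Alice is a knight.
Eve is a knight.
Quinn is a knight.
Jack is a knave.

Verification:
- Alice (knight) says "Quinn tells the truth" - this is TRUE because Quinn is a knight.
- Eve (knight) says "At least one of us is a knave" - this is TRUE because Jack is a knave.
- Quinn (knight) says "Jack and I are different types" - this is TRUE because Quinn is a knight and Jack is a knave.
- Jack (knave) says "Quinn always lies" - this is FALSE (a lie) because Quinn is a knight.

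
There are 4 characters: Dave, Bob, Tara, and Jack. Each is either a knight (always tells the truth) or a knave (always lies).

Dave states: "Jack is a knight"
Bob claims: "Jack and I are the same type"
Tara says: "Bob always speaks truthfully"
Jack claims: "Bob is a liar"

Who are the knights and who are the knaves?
Dave is a knight.
Bob is a knave.
Tara is a knave.
Jack is a knight.

Verification:
- Dave (knight) says "Jack is a knight" - this is TRUE because Jack is a knight.
- Bob (knave) says "Jack and I are the same type" - this is FALSE (a lie) because Bob is a knave and Jack is a knight.
- Tara (knave) says "Bob always speaks truthfully" - this is FALSE (a lie) because Bob is a knave.
- Jack (knight) says "Bob is a liar" - this is TRUE because Bob is a knave.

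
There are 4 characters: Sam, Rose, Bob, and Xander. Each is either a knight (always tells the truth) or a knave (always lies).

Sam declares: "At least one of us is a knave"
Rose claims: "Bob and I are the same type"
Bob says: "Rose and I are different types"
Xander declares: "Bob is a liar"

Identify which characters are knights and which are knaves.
Sam is a knight.
Rose is a knave.
Bob is a knight.
Xander is a knave.

Verification:
- Sam (knight) says "At least one of us is a knave" - this is TRUE because Rose and Xander are knaves.
- Rose (knave) says "Bob and I are the same type" - this is FALSE (a lie) because Rose is a knave and Bob is a knight.
- Bob (knight) says "Rose and I are different types" - this is TRUE because Bob is a knight and Rose is a knave.
- Xander (knave) says "Bob is a liar" - this is FALSE (a lie) because Bob is a knight.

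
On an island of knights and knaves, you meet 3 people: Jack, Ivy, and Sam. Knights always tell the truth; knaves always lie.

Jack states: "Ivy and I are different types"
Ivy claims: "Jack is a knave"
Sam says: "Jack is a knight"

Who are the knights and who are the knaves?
Jack is a knight.
Ivy is a knave.
Sam is a knight.

Verification:
- Jack (knight) says "Ivy and I are different types" - this is TRUE because Jack is a knight and Ivy is a knave.
- Ivy (knave) says "Jack is a knave" - this is FALSE (a lie) because Jack is a knight.
- Sam (knight) says "Jack is a knight" - this is TRUE because Jack is a knight.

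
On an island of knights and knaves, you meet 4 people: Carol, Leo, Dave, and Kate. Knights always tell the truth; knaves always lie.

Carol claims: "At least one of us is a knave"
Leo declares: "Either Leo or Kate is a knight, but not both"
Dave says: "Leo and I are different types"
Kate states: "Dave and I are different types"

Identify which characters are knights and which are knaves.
Carol is a knight.
Leo is a knave.
Dave is a knave.
Kate is a knave.

Verification:
- Carol (knight) says "At least one of us is a knave" - this is TRUE because Leo, Dave, and Kate are knaves.
- Leo (knave) says "Either Leo or Kate is a knight, but not both" - this is FALSE (a lie) because Leo is a knave and Kate is a knave.
- Dave (knave) says "Leo and I are different types" - this is FALSE (a lie) because Dave is a knave and Leo is a knave.
- Kate (knave) says "Dave and I are different types" - this is FALSE (a lie) because Kate is a knave and Dave is a knave.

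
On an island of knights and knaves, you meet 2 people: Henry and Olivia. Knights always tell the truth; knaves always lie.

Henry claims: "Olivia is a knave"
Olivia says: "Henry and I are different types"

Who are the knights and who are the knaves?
Henry is a knave.
Olivia is a knight.

Verification:
- Henry (knave) says "Olivia is a knave" - this is FALSE (a lie) because Olivia is a knight.
- Olivia (knight) says "Henry and I are different types" - this is TRUE because Olivia is a knight and Henry is a knave.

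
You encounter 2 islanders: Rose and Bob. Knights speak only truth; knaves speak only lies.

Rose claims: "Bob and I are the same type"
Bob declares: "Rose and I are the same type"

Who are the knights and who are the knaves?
Rose is a knight.
Bob is a knight.

Verification:
- Rose (knight) says "Bob and I are the same type" - this is TRUE because Rose is a knight and Bob is a knight.
- Bob (knight) says "Rose and I are the same type" - this is TRUE because Bob is a knight and Rose is a knight.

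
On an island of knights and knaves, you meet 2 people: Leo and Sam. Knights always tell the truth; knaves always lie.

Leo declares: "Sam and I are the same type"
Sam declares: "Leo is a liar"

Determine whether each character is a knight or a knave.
Leo is a knave.
Sam is a knight.

Verification:
- Leo (knave) says "Sam and I are the same type" - this is FALSE (a lie) because Leo is a knave and Sam is a knight.
- Sam (knight) says "Leo is a liar" - this is TRUE because Leo is a knave.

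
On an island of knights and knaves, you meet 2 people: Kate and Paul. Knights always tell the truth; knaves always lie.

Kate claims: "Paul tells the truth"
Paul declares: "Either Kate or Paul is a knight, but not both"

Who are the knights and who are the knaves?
Kate is a knave.
Paul is a knave.

Verification:
- Kate (knave) says "Paul tells the truth" - this is FALSE (a lie) because Paul is a knave.
- Paul (knave) says "Either Kate or Paul is a knight, but not both" - this is FALSE (a lie) because Kate is a knave and Paul is a knave.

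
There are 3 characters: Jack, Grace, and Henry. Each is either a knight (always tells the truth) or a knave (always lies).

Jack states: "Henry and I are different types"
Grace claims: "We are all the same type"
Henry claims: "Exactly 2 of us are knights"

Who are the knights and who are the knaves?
Jack is a knight.
Grace is a knave.
Henry is a knave.

Verification:
- Jack (knight) says "Henry and I are different types" - this is TRUE because Jack is a knight and Henry is a knave.
- Grace (knave) says "We are all the same type" - this is FALSE (a lie) because Jack is a knight and Grace and Henry are knaves.
- Henry (knave) says "Exactly 2 of us are knights" - this is FALSE (a lie) because there are 1 knights.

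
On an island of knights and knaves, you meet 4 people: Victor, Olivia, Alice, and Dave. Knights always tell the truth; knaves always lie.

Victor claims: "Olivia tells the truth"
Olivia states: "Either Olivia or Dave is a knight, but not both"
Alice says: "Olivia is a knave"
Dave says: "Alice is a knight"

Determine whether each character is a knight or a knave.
Victor is a knight.
Olivia is a knight.
Alice is a knave.
Dave is a knave.

Verification:
- Victor (knight) says "Olivia tells the truth" - this is TRUE because Olivia is a knight.
- Olivia (knight) says "Either Olivia or Dave is a knight, but not both" - this is TRUE because Olivia is a knight and Dave is a knave.
- Alice (knave) says "Olivia is a knave" - this is FALSE (a lie) because Olivia is a knight.
- Dave (knave) says "Alice is a knight" - this is FALSE (a lie) because Alice is a knave.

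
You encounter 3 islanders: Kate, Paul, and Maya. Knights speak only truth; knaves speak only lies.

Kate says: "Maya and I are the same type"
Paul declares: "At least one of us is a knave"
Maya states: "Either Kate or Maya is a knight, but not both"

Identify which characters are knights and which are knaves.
Kate is a knave.
Paul is a knight.
Maya is a knight.

Verification:
- Kate (knave) says "Maya and I are the same type" - this is FALSE (a lie) because Kate is a knave and Maya is a knight.
- Paul (knight) says "At least one of us is a knave" - this is TRUE because Kate is a knave.
- Maya (knight) says "Either Kate or Maya is a knight, but not both" - this is TRUE because Kate is a knave and Maya is a knight.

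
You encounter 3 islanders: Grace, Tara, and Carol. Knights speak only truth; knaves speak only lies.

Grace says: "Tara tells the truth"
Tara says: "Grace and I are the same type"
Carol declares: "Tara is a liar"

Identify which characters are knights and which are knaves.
Grace is a knight.
Tara is a knight.
Carol is a knave.

Verification:
- Grace (knight) says "Tara tells the truth" - this is TRUE because Tara is a knight.
- Tara (knight) says "Grace and I are the same type" - this is TRUE because Tara is a knight and Grace is a knight.
- Carol (knave) says "Tara is a liar" - this is FALSE (a lie) because Tara is a knight.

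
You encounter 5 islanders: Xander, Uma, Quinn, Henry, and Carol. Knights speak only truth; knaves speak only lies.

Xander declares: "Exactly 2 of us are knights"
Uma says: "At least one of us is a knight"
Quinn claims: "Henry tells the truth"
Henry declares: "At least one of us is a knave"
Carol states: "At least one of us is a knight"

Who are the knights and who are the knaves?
Xander is a knave.
Uma is a knight.
Quinn is a knight.
Henry is a knight.
Carol is a knight.

Verification:
- Xander (knave) says "Exactly 2 of us are knights" - this is FALSE (a lie) because there are 4 knights.
- Uma (knight) says "At least one of us is a knight" - this is TRUE because Uma, Quinn, Henry, and Carol are knights.
- Quinn (knight) says "Henry tells the truth" - this is TRUE because Henry is a knight.
- Henry (knight) says "At least one of us is a knave" - this is TRUE because Xander is a knave.
- Carol (knight) says "At least one of us is a knight" - this is TRUE because Uma, Quinn, Henry, and Carol are knights.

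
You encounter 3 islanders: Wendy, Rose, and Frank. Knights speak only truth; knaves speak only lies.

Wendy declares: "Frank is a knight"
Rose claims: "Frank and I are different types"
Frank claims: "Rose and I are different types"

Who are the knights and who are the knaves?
Wendy is a knave.
Rose is a knave.
Frank is a knave.

Verification:
- Wendy (knave) says "Frank is a knight" - this is FALSE (a lie) because Frank is a knave.
- Rose (knave) says "Frank and I are different types" - this is FALSE (a lie) because Rose is a knave and Frank is a knave.
- Frank (knave) says "Rose and I are different types" - this is FALSE (a lie) because Frank is a knave and Rose is a knave.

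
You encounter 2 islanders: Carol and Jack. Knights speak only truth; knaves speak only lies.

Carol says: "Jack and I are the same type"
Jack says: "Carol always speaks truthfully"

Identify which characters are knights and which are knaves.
Carol is a knight.
Jack is a knight.

Verification:
- Carol (knight) says "Jack and I are the same type" - this is TRUE because Carol is a knight and Jack is a knight.
- Jack (knight) says "Carol always speaks truthfully" - this is TRUE because Carol is a knight.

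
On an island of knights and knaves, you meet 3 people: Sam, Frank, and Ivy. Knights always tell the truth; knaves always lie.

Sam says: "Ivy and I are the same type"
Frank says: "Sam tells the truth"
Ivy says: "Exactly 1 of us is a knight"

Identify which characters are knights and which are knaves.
Sam is a knave.
Frank is a knave.
Ivy is a knight.

Verification:
- Sam (knave) says "Ivy and I are the same type" - this is FALSE (a lie) because Sam is a knave and Ivy is a knight.
- Frank (knave) says "Sam tells the truth" - this is FALSE (a lie) because Sam is a knave.
- Ivy (knight) says "Exactly 1 of us is a knight" - this is TRUE because there are 1 knights.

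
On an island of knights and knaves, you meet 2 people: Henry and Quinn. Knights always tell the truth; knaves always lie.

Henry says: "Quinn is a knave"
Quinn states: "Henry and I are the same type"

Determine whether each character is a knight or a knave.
Henry is a knight.
Quinn is a knave.

Verification:
- Henry (knight) says "Quinn is a knave" - this is TRUE because Quinn is a knave.
- Quinn (knave) says "Henry and I are the same type" - this is FALSE (a lie) because Quinn is a knave and Henry is a knight.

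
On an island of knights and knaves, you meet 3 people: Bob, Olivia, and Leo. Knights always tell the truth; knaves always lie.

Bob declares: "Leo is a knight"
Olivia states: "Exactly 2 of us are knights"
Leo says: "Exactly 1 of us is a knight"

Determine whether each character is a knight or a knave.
Bob is a knave.
Olivia is a knave.
Leo is a knave.

Verification:
- Bob (knave) says "Leo is a knight" - this is FALSE (a lie) because Leo is a knave.
- Olivia (knave) says "Exactly 2 of us are knights" - this is FALSE (a lie) because there are 0 knights.
- Leo (knave) says "Exactly 1 of us is a knight" - this is FALSE (a lie) because there are 0 knights.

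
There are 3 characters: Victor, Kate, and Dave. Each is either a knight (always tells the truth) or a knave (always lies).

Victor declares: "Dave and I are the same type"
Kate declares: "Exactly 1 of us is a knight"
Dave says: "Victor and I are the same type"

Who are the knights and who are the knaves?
Victor is a knight.
Kate is a knave.
Dave is a knight.

Verification:
- Victor (knight) says "Dave and I are the same type" - this is TRUE because Victor is a knight and Dave is a knight.
- Kate (knave) says "Exactly 1 of us is a knight" - this is FALSE (a lie) because there are 2 knights.
- Dave (knight) says "Victor and I are the same type" - this is TRUE because Dave is a knight and Victor is a knight.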